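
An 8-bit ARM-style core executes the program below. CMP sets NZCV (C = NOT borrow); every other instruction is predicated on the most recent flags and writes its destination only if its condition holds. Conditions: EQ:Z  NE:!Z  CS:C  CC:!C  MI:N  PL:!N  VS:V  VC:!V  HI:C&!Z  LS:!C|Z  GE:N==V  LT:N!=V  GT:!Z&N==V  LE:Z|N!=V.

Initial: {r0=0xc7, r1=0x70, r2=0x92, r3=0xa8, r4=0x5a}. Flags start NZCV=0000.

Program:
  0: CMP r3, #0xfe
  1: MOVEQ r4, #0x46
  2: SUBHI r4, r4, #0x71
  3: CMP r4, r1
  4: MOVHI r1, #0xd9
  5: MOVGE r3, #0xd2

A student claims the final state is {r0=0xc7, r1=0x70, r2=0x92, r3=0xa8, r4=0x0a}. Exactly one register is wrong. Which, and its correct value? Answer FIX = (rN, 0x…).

[0] flags=1000 → (cmp)
[1] flags=1000 EQ?F → skip
[2] flags=1000 HI?F → skip
[3] flags=1000 → (cmp)
[4] flags=1000 HI?F → skip
[5] flags=1000 GE?F → skip

FIX = (r4, 0x5a)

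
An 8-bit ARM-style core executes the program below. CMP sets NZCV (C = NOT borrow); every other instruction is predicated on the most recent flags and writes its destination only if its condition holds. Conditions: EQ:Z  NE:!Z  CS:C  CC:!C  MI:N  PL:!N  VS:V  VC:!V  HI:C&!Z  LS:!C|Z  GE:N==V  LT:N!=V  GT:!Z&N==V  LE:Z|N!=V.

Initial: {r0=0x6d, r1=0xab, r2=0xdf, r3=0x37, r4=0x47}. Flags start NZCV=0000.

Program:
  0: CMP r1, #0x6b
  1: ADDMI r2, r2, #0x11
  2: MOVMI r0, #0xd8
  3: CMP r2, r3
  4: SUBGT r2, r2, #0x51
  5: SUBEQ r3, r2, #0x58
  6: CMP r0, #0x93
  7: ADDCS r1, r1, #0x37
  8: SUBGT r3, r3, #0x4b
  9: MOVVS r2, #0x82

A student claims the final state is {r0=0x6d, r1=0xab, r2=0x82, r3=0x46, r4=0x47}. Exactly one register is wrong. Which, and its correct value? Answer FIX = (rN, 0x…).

[0] flags=0011 → (cmp)
[1] flags=0011 MI?F → skip
[2] flags=0011 MI?F → skip
[3] flags=1010 → (cmp)
[4] flags=1010 GT?F → skip
[5] flags=1010 EQ?F → skip
[6] flags=1001 → (cmp)
[7] flags=1001 CS?F → skip
[8] flags=1001 GT?T → r3=0xec
[9] flags=1001 VS?T → r2=0x82

FIX = (r3, 0xec)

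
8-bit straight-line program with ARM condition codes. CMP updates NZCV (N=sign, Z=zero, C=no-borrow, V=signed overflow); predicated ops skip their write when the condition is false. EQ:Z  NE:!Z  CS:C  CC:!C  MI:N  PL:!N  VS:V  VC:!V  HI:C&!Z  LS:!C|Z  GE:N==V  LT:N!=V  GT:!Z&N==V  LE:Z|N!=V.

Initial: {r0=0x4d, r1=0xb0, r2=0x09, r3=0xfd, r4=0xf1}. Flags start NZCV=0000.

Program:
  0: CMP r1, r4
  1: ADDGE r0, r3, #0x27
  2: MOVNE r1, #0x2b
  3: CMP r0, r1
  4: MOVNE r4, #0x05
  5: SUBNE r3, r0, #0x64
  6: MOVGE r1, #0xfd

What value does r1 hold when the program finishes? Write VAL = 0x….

VAL = 0xfd

[0] flags=1000 → (cmp)
[1] flags=1000 GE?F → skip
[2] flags=1000 NE?T → r1=0x2b
[3] flags=0010 → (cmp)
[4] flags=0010 NE?T → r4=0x05
[5] flags=0010 NE?T → r3=0xe9
[6] flags=0010 GE?T → r1=0xfd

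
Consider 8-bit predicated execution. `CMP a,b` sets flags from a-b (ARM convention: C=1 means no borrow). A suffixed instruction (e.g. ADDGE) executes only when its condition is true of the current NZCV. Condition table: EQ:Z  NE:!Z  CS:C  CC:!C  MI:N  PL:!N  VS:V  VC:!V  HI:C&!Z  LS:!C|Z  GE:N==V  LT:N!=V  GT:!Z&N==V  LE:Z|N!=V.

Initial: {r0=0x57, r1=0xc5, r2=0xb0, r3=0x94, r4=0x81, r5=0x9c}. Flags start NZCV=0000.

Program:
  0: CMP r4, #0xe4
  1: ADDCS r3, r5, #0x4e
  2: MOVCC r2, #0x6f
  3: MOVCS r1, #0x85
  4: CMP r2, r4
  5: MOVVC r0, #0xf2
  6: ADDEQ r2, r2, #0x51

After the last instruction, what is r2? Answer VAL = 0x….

[0] flags=1000 → (cmp)
[1] flags=1000 CS?F → skip
[2] flags=1000 CC?T → r2=0x6f
[3] flags=1000 CS?F → skip
[4] flags=1001 → (cmp)
[5] flags=1001 VC?F → skip
[6] flags=1001 EQ?F → skip

VAL = 0x6f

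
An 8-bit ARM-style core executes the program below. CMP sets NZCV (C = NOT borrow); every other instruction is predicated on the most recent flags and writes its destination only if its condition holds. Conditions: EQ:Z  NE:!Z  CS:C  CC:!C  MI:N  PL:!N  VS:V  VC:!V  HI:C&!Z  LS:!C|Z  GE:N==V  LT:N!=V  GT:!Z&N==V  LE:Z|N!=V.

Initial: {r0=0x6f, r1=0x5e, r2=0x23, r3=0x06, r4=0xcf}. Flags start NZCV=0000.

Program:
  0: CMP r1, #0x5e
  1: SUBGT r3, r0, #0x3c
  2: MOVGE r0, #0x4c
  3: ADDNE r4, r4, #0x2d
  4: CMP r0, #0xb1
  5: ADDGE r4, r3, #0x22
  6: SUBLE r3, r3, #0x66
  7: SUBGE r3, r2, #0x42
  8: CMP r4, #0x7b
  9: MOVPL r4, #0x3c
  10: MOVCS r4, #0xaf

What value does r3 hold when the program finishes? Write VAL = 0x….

VAL = 0xe1

[0] flags=0110 → (cmp)
[1] flags=0110 GT?F → skip
[2] flags=0110 GE?T → r0=0x4c
[3] flags=0110 NE?F → skip
[4] flags=1001 → (cmp)
[5] flags=1001 GE?T → r4=0x28
[6] flags=1001 LE?F → skip
[7] flags=1001 GE?T → r3=0xe1
[8] flags=1000 → (cmp)
[9] flags=1000 PL?F → skip
[10] flags=1000 CS?F → skip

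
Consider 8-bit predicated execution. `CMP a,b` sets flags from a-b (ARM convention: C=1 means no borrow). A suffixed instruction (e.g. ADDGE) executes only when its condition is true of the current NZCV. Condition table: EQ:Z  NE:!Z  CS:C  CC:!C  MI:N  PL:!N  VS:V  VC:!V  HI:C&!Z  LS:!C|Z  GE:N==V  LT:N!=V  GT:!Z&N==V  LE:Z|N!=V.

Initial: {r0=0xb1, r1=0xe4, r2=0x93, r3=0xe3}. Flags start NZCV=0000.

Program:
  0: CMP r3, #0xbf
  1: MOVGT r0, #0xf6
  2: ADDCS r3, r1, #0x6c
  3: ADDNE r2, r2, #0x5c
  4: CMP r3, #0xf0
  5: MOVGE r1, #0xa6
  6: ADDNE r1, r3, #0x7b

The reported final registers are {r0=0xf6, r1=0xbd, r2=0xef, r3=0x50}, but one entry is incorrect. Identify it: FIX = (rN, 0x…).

0: ✓ CMP  NZCV=0010
1: ✓ MOVGT  r0←0xf6
2: ✓ ADDCS  r3←0x50
3: ✓ ADDNE  r2←0xef
4: ✓ CMP  NZCV=0000
5: ✓ MOVGE  r1←0xa6
6: ✓ ADDNE  r1←0xcb

FIX = (r1, 0xcb)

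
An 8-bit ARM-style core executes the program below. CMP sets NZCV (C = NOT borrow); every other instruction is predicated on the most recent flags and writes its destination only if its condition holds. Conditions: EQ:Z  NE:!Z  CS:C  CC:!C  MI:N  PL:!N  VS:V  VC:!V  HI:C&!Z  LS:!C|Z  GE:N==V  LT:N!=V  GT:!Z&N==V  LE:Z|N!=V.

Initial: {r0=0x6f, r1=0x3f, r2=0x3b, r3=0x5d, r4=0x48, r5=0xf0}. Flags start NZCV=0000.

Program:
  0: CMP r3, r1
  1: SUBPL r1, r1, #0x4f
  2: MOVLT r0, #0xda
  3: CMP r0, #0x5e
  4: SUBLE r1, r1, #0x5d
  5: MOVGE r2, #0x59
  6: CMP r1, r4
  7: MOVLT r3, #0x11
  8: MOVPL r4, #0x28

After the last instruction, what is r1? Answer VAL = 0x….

0: ✓ CMP  NZCV=0010
1: ✓ SUBPL  r1←0xf0
2: · MOVLT
3: ✓ CMP  NZCV=0010
4: · SUBLE
5: ✓ MOVGE  r2←0x59
6: ✓ CMP  NZCV=1010
7: ✓ MOVLT  r3←0x11
8: · MOVPL

VAL = 0xf0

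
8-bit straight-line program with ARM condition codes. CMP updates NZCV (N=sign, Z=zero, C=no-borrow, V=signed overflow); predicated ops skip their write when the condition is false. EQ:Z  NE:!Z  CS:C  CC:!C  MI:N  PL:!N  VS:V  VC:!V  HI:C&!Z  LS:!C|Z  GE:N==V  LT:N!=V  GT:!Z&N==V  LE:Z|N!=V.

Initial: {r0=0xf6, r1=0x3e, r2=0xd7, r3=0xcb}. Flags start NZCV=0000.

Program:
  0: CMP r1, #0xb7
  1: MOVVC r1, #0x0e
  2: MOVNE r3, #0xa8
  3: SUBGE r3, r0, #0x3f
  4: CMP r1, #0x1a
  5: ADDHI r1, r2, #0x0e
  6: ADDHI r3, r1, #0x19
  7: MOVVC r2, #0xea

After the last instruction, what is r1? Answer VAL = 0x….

VAL = 0xe5

[0] flags=1001 → (cmp)
[1] flags=1001 VC?F → skip
[2] flags=1001 NE?T → r3=0xa8
[3] flags=1001 GE?T → r3=0xb7
[4] flags=0010 → (cmp)
[5] flags=0010 HI?T → r1=0xe5
[6] flags=0010 HI?T → r3=0xfe
[7] flags=0010 VC?T → r2=0xea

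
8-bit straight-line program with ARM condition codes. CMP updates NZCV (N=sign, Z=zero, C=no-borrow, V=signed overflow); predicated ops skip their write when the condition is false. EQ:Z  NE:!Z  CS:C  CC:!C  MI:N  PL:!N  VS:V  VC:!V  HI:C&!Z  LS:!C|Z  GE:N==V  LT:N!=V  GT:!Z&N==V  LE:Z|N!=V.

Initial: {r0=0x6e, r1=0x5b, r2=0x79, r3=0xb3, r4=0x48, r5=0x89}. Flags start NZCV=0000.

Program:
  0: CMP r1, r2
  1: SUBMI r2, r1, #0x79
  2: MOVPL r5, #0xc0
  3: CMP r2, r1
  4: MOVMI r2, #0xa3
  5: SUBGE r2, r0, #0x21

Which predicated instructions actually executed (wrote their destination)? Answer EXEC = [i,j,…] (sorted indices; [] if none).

0: ✓ CMP  NZCV=1000
1: ✓ SUBMI  r2←0xe2
2: · MOVPL
3: ✓ CMP  NZCV=1010
4: ✓ MOVMI  r2←0xa3
5: · SUBGE

EXEC = [1,4]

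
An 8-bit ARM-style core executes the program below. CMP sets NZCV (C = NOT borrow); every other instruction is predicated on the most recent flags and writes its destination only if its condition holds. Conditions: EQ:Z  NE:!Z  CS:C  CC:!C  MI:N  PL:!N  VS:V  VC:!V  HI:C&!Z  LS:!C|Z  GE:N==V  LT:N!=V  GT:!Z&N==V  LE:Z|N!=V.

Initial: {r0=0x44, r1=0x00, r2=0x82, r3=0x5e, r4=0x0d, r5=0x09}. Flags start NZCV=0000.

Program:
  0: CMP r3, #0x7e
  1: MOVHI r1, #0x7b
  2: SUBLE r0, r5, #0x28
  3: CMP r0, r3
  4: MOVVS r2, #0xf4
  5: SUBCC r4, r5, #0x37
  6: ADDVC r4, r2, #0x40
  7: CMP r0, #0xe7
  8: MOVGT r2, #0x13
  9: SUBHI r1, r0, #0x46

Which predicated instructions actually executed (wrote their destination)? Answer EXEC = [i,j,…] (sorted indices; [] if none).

EXEC = [2,6]

[0] flags=1000 → (cmp)
[1] flags=1000 HI?F → skip
[2] flags=1000 LE?T → r0=0xe1
[3] flags=1010 → (cmp)
[4] flags=1010 VS?F → skip
[5] flags=1010 CC?F → skip
[6] flags=1010 VC?T → r4=0xc2
[7] flags=1000 → (cmp)
[8] flags=1000 GT?F → skip
[9] flags=1000 HI?F → skip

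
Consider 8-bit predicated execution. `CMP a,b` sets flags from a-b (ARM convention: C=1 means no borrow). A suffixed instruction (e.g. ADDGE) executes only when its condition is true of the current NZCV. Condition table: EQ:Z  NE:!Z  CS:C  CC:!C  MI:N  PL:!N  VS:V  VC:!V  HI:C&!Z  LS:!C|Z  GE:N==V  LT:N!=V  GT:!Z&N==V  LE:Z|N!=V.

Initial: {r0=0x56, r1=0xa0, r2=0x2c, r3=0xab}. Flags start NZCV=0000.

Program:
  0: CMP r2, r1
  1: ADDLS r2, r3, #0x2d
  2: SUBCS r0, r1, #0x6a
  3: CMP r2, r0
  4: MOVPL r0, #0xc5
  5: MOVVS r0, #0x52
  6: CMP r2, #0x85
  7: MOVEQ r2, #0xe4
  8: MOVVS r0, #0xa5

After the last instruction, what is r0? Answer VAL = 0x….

0: ✓ CMP  NZCV=1001
1: ✓ ADDLS  r2←0xd8
2: · SUBCS
3: ✓ CMP  NZCV=1010
4: · MOVPL
5: · MOVVS
6: ✓ CMP  NZCV=0010
7: · MOVEQ
8: · MOVVS

VAL = 0x56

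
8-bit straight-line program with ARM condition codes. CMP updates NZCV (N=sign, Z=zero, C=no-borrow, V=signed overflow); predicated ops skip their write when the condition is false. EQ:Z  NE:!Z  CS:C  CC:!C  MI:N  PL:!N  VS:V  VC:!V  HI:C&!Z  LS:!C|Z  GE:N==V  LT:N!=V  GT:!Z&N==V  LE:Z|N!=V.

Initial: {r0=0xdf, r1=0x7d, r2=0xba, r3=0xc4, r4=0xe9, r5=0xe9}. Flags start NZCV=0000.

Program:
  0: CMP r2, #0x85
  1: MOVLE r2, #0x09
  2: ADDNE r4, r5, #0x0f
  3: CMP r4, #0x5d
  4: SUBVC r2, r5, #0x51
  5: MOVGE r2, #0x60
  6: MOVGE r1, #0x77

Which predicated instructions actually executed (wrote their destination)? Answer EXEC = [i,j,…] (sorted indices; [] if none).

[0] flags=0010 → (cmp)
[1] flags=0010 LE?F → skip
[2] flags=0010 NE?T → r4=0xf8
[3] flags=1010 → (cmp)
[4] flags=1010 VC?T → r2=0x98
[5] flags=1010 GE?F → skip
[6] flags=1010 GE?F → skip

EXEC = [2,4]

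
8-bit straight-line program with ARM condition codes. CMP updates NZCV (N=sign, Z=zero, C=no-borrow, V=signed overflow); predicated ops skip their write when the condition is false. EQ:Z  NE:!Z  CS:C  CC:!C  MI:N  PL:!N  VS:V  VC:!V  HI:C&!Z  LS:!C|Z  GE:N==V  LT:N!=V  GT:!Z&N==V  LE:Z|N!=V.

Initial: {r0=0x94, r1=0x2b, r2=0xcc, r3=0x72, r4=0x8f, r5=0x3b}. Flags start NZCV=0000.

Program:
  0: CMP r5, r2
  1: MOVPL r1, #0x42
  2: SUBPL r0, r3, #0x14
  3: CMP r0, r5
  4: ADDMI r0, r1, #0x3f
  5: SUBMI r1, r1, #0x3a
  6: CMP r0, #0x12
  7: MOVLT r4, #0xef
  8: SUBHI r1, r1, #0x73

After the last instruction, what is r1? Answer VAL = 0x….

VAL = 0xcf

[0] flags=0000 → (cmp)
[1] flags=0000 PL?T → r1=0x42
[2] flags=0000 PL?T → r0=0x5e
[3] flags=0010 → (cmp)
[4] flags=0010 MI?F → skip
[5] flags=0010 MI?F → skip
[6] flags=0010 → (cmp)
[7] flags=0010 LT?F → skip
[8] flags=0010 HI?T → r1=0xcf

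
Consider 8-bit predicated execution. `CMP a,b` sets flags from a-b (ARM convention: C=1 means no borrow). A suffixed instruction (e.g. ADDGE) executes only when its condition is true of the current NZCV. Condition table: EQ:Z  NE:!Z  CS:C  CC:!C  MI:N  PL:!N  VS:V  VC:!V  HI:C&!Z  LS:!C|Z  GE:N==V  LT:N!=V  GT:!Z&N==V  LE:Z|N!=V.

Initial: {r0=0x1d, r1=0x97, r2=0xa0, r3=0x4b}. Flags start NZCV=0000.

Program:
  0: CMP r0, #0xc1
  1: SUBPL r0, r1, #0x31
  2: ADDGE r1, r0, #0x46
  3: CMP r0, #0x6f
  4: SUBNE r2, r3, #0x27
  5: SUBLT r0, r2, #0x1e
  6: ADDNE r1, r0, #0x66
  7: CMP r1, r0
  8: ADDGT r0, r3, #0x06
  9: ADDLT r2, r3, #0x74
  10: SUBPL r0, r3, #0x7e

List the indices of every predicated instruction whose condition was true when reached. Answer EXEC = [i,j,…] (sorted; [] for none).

[0] flags=0000 → (cmp)
[1] flags=0000 PL?T → r0=0x66
[2] flags=0000 GE?T → r1=0xac
[3] flags=1000 → (cmp)
[4] flags=1000 NE?T → r2=0x24
[5] flags=1000 LT?T → r0=0x06
[6] flags=1000 NE?T → r1=0x6c
[7] flags=0010 → (cmp)
[8] flags=0010 GT?T → r0=0x51
[9] flags=0010 LT?F → skip
[10] flags=0010 PL?T → r0=0xcd

EXEC = [1,2,4,5,6,8,10]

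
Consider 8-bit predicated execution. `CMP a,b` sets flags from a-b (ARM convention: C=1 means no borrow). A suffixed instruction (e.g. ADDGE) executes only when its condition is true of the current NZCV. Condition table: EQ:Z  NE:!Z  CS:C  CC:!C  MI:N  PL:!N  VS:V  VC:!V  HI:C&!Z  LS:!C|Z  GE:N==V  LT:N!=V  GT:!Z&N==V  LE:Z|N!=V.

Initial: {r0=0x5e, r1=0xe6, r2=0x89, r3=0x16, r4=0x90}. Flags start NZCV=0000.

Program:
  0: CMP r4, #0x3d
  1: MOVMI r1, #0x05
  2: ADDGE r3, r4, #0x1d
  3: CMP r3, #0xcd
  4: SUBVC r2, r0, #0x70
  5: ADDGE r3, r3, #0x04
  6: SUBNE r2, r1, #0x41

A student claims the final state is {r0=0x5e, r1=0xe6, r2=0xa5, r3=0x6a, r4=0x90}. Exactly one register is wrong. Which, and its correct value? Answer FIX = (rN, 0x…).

FIX = (r3, 0x1a)

[0] flags=0011 → (cmp)
[1] flags=0011 MI?F → skip
[2] flags=0011 GE?F → skip
[3] flags=0000 → (cmp)
[4] flags=0000 VC?T → r2=0xee
[5] flags=0000 GE?T → r3=0x1a
[6] flags=0000 NE?T → r2=0xa5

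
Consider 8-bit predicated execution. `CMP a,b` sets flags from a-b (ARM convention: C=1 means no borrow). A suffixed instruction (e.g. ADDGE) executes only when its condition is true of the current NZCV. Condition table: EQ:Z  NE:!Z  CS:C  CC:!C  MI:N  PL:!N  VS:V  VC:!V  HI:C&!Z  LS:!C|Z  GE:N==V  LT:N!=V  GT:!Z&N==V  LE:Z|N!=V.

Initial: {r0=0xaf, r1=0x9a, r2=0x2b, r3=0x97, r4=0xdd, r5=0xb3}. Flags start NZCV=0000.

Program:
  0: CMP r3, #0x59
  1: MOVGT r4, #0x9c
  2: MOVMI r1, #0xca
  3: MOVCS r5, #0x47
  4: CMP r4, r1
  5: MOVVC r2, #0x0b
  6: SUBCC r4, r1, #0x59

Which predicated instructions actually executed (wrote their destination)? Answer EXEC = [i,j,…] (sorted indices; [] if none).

0: ✓ CMP  NZCV=0011
1: · MOVGT
2: · MOVMI
3: ✓ MOVCS  r5←0x47
4: ✓ CMP  NZCV=0010
5: ✓ MOVVC  r2←0x0b
6: · SUBCC

EXEC = [3,5]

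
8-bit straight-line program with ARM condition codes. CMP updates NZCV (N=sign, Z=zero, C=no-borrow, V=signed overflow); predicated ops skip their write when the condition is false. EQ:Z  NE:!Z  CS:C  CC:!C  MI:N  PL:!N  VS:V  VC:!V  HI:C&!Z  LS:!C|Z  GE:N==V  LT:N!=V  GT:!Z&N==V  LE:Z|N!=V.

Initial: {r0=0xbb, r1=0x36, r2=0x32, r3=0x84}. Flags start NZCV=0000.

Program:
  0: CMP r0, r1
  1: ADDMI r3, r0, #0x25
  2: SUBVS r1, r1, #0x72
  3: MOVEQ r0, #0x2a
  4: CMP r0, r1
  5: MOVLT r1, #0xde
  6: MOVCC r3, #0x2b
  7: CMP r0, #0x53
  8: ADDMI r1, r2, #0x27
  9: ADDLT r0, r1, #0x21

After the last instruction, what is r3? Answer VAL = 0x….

0: ✓ CMP  NZCV=1010
1: ✓ ADDMI  r3←0xe0
2: · SUBVS
3: · MOVEQ
4: ✓ CMP  NZCV=1010
5: ✓ MOVLT  r1←0xde
6: · MOVCC
7: ✓ CMP  NZCV=0011
8: · ADDMI
9: ✓ ADDLT  r0←0xff

VAL = 0xe0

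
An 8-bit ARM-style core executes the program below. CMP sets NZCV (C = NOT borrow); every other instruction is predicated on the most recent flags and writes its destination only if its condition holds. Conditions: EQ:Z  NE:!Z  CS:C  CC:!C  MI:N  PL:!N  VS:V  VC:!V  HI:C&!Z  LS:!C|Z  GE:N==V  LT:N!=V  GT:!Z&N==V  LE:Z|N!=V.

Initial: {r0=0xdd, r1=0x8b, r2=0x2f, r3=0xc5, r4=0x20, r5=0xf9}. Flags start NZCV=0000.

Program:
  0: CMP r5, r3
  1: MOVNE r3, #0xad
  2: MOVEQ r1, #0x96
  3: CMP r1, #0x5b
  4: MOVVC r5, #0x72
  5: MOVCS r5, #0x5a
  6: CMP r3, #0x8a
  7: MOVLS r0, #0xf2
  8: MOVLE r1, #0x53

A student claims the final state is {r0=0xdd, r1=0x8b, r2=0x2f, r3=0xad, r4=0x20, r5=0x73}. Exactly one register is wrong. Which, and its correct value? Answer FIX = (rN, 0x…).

FIX = (r5, 0x5a)

[0] flags=0010 → (cmp)
[1] flags=0010 NE?T → r3=0xad
[2] flags=0010 EQ?F → skip
[3] flags=0011 → (cmp)
[4] flags=0011 VC?F → skip
[5] flags=0011 CS?T → r5=0x5a
[6] flags=0010 → (cmp)
[7] flags=0010 LS?F → skip
[8] flags=0010 LE?F → skip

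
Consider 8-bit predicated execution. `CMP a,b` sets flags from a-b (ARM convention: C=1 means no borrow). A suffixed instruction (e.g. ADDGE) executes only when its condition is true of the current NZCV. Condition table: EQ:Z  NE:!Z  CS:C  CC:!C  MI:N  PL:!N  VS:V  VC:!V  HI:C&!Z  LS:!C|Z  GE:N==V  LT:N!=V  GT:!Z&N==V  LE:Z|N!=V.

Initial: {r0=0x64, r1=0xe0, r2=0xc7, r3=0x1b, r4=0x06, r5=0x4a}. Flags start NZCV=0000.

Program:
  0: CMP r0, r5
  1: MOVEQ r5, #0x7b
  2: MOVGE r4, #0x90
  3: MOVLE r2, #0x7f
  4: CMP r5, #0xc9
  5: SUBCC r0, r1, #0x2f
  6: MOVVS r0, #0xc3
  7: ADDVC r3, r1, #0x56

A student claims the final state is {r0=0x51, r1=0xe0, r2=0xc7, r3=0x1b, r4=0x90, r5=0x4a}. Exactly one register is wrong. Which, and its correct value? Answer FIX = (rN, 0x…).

FIX = (r0, 0xc3)

[0] flags=0010 → (cmp)
[1] flags=0010 EQ?F → skip
[2] flags=0010 GE?T → r4=0x90
[3] flags=0010 LE?F → skip
[4] flags=1001 → (cmp)
[5] flags=1001 CC?T → r0=0xb1
[6] flags=1001 VS?T → r0=0xc3
[7] flags=1001 VC?F → skip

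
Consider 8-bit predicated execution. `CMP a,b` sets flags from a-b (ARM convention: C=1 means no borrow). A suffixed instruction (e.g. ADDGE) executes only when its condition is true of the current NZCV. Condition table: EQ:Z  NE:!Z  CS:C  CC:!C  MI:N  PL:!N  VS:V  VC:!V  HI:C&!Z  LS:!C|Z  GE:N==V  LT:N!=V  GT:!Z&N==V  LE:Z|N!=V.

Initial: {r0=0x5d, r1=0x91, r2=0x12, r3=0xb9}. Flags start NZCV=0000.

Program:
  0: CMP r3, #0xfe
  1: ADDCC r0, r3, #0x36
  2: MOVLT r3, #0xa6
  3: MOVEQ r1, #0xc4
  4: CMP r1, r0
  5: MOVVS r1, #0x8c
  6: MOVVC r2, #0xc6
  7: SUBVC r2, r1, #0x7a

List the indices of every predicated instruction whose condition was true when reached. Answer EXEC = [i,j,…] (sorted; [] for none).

EXEC = [1,2,6,7]

0: ✓ CMP  NZCV=1000
1: ✓ ADDCC  r0←0xef
2: ✓ MOVLT  r3←0xa6
3: · MOVEQ
4: ✓ CMP  NZCV=1000
5: · MOVVS
6: ✓ MOVVC  r2←0xc6
7: ✓ SUBVC  r2←0x17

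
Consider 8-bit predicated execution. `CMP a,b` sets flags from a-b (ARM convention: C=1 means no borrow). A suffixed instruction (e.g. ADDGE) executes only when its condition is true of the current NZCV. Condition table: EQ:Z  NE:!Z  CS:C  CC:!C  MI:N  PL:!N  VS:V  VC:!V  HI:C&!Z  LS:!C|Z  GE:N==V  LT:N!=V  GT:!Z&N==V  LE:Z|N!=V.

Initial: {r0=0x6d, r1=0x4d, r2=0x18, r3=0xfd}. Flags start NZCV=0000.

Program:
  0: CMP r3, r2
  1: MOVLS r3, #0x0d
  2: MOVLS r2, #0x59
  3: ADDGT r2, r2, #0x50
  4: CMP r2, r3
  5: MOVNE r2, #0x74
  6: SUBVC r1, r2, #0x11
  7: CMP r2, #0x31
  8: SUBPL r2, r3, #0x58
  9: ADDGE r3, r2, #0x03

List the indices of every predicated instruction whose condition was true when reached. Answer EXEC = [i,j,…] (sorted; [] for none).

EXEC = [5,6,8,9]

[0] flags=1010 → (cmp)
[1] flags=1010 LS?F → skip
[2] flags=1010 LS?F → skip
[3] flags=1010 GT?F → skip
[4] flags=0000 → (cmp)
[5] flags=0000 NE?T → r2=0x74
[6] flags=0000 VC?T → r1=0x63
[7] flags=0010 → (cmp)
[8] flags=0010 PL?T → r2=0xa5
[9] flags=0010 GE?T → r3=0xa8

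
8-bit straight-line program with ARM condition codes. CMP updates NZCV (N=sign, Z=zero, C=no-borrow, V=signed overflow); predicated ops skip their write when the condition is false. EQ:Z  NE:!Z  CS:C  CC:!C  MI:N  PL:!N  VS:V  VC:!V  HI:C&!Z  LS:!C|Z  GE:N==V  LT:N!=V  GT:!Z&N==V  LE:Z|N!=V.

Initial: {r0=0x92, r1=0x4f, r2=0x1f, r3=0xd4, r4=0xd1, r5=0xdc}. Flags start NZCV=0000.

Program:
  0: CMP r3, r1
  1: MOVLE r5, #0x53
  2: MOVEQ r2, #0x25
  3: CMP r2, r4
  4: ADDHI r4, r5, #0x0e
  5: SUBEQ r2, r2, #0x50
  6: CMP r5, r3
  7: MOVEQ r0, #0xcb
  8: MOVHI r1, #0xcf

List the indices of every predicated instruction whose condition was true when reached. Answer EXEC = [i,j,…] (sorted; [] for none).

EXEC = [1]

[0] flags=1010 → (cmp)
[1] flags=1010 LE?T → r5=0x53
[2] flags=1010 EQ?F → skip
[3] flags=0000 → (cmp)
[4] flags=0000 HI?F → skip
[5] flags=0000 EQ?F → skip
[6] flags=0000 → (cmp)
[7] flags=0000 EQ?F → skip
[8] flags=0000 HI?F → skip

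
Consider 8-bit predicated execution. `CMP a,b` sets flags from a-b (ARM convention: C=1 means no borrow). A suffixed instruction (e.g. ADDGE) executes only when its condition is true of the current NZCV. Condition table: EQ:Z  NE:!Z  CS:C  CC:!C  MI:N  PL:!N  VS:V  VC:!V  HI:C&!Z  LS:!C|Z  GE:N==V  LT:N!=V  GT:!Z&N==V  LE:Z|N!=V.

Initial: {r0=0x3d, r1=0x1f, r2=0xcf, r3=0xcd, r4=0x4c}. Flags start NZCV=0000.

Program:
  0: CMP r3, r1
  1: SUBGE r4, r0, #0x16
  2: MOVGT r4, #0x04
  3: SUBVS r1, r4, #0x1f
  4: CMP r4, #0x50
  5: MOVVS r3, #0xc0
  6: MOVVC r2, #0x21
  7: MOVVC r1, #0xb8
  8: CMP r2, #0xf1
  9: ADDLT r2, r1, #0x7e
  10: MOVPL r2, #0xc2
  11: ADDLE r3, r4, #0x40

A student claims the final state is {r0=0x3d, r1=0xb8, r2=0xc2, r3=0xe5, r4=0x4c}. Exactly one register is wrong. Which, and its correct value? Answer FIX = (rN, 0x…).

[0] flags=1010 → (cmp)
[1] flags=1010 GE?F → skip
[2] flags=1010 GT?F → skip
[3] flags=1010 VS?F → skip
[4] flags=1000 → (cmp)
[5] flags=1000 VS?F → skip
[6] flags=1000 VC?T → r2=0x21
[7] flags=1000 VC?T → r1=0xb8
[8] flags=0000 → (cmp)
[9] flags=0000 LT?F → skip
[10] flags=0000 PL?T → r2=0xc2
[11] flags=0000 LE?F → skip

FIX = (r3, 0xcd)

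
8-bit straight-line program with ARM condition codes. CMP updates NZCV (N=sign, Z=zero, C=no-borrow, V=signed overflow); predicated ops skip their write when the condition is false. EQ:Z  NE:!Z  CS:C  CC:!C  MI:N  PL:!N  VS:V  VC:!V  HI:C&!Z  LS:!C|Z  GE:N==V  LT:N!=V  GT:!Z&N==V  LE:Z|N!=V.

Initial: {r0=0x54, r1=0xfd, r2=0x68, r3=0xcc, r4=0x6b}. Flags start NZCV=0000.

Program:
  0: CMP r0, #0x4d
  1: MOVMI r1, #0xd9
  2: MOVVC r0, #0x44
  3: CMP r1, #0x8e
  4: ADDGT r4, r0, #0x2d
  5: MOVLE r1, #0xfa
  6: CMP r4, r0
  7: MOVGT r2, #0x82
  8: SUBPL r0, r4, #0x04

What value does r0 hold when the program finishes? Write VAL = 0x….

[0] flags=0010 → (cmp)
[1] flags=0010 MI?F → skip
[2] flags=0010 VC?T → r0=0x44
[3] flags=0010 → (cmp)
[4] flags=0010 GT?T → r4=0x71
[5] flags=0010 LE?F → skip
[6] flags=0010 → (cmp)
[7] flags=0010 GT?T → r2=0x82
[8] flags=0010 PL?T → r0=0x6d

VAL = 0x6d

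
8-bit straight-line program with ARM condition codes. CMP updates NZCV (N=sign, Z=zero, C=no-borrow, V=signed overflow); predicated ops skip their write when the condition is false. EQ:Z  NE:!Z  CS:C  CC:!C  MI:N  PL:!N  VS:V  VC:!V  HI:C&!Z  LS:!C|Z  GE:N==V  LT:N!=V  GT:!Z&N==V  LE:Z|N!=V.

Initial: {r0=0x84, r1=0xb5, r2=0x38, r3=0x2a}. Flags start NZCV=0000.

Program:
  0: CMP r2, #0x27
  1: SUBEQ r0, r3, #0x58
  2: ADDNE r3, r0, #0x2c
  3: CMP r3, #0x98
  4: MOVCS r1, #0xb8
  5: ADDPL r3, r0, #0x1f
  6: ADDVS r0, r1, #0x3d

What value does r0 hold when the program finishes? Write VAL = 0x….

VAL = 0x84

[0] flags=0010 → (cmp)
[1] flags=0010 EQ?F → skip
[2] flags=0010 NE?T → r3=0xb0
[3] flags=0010 → (cmp)
[4] flags=0010 CS?T → r1=0xb8
[5] flags=0010 PL?T → r3=0xa3
[6] flags=0010 VS?F → skip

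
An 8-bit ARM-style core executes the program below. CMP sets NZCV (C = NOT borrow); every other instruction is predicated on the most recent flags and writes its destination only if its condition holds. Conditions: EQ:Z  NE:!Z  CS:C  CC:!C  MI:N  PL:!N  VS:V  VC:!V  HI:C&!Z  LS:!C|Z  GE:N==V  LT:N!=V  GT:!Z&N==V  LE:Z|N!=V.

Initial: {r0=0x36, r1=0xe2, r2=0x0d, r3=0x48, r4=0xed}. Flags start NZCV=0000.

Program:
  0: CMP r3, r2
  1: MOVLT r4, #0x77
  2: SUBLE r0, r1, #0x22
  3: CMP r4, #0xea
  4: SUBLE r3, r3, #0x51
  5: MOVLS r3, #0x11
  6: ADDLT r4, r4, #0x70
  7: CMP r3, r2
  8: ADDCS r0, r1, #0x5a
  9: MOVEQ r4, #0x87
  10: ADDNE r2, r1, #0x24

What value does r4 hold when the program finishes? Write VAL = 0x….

0: ✓ CMP  NZCV=0010
1: · MOVLT
2: · SUBLE
3: ✓ CMP  NZCV=0010
4: · SUBLE
5: · MOVLS
6: · ADDLT
7: ✓ CMP  NZCV=0010
8: ✓ ADDCS  r0←0x3c
9: · MOVEQ
10: ✓ ADDNE  r2←0x06

VAL = 0xed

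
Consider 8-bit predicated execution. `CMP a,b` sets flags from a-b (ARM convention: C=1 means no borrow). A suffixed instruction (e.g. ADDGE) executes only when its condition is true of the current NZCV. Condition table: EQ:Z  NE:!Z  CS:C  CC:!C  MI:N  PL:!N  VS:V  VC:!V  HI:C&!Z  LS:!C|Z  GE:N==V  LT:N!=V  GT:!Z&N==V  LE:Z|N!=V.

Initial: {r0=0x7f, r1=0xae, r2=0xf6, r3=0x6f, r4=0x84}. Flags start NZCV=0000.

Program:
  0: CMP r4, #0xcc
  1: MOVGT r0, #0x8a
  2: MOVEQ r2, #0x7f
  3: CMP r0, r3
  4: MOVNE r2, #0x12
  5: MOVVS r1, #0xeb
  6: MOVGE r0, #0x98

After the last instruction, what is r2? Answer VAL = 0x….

VAL = 0x12

[0] flags=1000 → (cmp)
[1] flags=1000 GT?F → skip
[2] flags=1000 EQ?F → skip
[3] flags=0010 → (cmp)
[4] flags=0010 NE?T → r2=0x12
[5] flags=0010 VS?F → skip
[6] flags=0010 GE?T → r0=0x98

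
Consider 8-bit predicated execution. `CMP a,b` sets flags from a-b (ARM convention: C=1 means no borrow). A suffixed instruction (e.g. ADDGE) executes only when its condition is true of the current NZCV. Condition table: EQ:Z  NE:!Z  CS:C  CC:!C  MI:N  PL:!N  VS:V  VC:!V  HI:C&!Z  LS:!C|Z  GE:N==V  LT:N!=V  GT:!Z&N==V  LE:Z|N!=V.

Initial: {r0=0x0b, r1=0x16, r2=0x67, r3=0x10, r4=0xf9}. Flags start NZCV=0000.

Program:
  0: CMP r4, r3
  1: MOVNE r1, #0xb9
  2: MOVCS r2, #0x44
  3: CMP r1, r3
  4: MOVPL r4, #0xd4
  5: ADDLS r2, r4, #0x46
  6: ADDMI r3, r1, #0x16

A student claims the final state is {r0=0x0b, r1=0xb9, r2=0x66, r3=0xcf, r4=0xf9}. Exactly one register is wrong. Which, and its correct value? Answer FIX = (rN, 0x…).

FIX = (r2, 0x44)

[0] flags=1010 → (cmp)
[1] flags=1010 NE?T → r1=0xb9
[2] flags=1010 CS?T → r2=0x44
[3] flags=1010 → (cmp)
[4] flags=1010 PL?F → skip
[5] flags=1010 LS?F → skip
[6] flags=1010 MI?T → r3=0xcf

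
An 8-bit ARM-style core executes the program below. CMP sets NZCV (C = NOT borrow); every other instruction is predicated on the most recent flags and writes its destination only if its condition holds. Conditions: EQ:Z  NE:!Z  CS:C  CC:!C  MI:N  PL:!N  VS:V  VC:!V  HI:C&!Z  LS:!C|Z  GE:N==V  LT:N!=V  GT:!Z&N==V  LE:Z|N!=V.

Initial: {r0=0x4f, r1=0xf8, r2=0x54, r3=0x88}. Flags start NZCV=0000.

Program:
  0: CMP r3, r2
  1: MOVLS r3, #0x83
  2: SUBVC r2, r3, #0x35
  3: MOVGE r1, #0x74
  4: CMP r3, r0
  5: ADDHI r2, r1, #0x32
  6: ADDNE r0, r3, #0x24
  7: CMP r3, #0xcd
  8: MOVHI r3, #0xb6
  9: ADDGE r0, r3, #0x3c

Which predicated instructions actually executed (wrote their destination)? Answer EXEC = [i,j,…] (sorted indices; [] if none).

0: ✓ CMP  NZCV=0011
1: · MOVLS
2: · SUBVC
3: · MOVGE
4: ✓ CMP  NZCV=0011
5: ✓ ADDHI  r2←0x2a
6: ✓ ADDNE  r0←0xac
7: ✓ CMP  NZCV=1000
8: · MOVHI
9: · ADDGE

EXEC = [5,6]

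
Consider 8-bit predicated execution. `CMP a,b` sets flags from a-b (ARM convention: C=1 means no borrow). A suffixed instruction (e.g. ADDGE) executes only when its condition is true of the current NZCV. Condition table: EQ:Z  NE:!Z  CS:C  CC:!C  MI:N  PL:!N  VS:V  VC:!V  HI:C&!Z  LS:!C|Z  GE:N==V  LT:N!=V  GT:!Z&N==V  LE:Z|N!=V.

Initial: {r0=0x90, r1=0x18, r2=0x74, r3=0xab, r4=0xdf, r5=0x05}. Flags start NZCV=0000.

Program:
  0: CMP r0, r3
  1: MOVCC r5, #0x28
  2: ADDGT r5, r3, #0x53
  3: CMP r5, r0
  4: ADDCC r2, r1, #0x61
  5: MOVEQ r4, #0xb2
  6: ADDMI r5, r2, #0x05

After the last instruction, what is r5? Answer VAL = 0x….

VAL = 0x7e

[0] flags=1000 → (cmp)
[1] flags=1000 CC?T → r5=0x28
[2] flags=1000 GT?F → skip
[3] flags=1001 → (cmp)
[4] flags=1001 CC?T → r2=0x79
[5] flags=1001 EQ?F → skip
[6] flags=1001 MI?T → r5=0x7e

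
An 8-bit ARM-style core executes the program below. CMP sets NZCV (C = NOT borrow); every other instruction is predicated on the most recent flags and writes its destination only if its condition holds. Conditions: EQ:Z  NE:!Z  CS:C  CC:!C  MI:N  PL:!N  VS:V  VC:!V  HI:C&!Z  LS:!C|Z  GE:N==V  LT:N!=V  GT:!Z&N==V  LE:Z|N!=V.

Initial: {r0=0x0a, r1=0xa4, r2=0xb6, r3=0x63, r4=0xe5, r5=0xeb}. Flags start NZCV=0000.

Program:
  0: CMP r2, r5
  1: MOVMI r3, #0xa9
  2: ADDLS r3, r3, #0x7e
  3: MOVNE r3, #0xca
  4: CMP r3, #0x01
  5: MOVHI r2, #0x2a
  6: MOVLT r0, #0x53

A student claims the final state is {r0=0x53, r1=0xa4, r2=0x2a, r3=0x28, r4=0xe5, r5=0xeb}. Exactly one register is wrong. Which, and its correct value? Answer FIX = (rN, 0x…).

FIX = (r3, 0xca)

0: ✓ CMP  NZCV=1000
1: ✓ MOVMI  r3←0xa9
2: ✓ ADDLS  r3←0x27
3: ✓ MOVNE  r3←0xca
4: ✓ CMP  NZCV=1010
5: ✓ MOVHI  r2←0x2a
6: ✓ MOVLT  r0←0x53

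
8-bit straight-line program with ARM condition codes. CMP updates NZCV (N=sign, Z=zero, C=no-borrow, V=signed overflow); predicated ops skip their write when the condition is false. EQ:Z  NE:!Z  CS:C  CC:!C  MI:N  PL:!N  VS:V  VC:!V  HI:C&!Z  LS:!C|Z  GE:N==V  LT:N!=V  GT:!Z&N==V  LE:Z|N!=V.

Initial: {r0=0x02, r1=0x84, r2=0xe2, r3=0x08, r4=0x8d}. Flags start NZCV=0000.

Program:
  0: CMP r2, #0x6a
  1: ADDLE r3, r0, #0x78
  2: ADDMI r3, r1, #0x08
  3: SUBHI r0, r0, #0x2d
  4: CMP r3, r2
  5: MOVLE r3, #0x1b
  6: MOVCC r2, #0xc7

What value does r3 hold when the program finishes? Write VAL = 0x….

[0] flags=0011 → (cmp)
[1] flags=0011 LE?T → r3=0x7a
[2] flags=0011 MI?F → skip
[3] flags=0011 HI?T → r0=0xd5
[4] flags=1001 → (cmp)
[5] flags=1001 LE?F → skip
[6] flags=1001 CC?T → r2=0xc7

VAL = 0x7a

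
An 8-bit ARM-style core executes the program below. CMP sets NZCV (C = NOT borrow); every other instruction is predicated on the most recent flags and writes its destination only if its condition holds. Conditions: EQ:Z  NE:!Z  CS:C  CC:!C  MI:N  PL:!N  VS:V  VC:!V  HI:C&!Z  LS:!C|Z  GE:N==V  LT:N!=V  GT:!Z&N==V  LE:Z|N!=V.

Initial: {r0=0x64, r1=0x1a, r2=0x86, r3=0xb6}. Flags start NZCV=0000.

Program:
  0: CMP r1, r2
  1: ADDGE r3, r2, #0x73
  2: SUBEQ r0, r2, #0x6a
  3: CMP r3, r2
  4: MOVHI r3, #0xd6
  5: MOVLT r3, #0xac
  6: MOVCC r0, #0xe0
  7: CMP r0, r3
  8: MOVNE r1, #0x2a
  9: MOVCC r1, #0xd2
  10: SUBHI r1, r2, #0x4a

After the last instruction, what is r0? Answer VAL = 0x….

0: ✓ CMP  NZCV=1001
1: ✓ ADDGE  r3←0xf9
2: · SUBEQ
3: ✓ CMP  NZCV=0010
4: ✓ MOVHI  r3←0xd6
5: · MOVLT
6: · MOVCC
7: ✓ CMP  NZCV=1001
8: ✓ MOVNE  r1←0x2a
9: ✓ MOVCC  r1←0xd2
10: · SUBHI

VAL = 0x64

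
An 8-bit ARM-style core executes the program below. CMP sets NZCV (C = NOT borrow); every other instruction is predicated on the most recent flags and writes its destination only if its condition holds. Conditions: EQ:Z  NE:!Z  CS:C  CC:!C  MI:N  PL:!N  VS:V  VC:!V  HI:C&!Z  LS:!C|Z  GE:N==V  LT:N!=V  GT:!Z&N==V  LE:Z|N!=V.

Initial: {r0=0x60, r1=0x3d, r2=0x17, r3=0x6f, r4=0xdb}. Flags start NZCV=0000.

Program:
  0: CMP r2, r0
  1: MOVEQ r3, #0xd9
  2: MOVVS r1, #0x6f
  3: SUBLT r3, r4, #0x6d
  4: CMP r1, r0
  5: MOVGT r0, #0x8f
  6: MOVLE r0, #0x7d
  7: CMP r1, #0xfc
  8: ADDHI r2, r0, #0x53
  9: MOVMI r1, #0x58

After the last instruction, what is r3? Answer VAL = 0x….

VAL = 0x6e

0: ✓ CMP  NZCV=1000
1: · MOVEQ
2: · MOVVS
3: ✓ SUBLT  r3←0x6e
4: ✓ CMP  NZCV=1000
5: · MOVGT
6: ✓ MOVLE  r0←0x7d
7: ✓ CMP  NZCV=0000
8: · ADDHI
9: · MOVMI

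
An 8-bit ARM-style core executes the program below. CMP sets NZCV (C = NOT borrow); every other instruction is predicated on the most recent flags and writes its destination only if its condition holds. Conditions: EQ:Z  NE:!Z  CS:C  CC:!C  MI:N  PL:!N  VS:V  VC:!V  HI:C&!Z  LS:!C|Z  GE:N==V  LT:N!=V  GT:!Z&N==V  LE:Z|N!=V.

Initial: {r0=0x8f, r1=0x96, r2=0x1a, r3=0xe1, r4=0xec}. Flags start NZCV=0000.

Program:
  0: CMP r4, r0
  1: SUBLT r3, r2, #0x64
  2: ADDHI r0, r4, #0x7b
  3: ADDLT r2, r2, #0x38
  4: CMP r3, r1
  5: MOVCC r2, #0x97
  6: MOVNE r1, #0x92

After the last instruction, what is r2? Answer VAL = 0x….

0: ✓ CMP  NZCV=0010
1: · SUBLT
2: ✓ ADDHI  r0←0x67
3: · ADDLT
4: ✓ CMP  NZCV=0010
5: · MOVCC
6: ✓ MOVNE  r1←0x92

VAL = 0x1a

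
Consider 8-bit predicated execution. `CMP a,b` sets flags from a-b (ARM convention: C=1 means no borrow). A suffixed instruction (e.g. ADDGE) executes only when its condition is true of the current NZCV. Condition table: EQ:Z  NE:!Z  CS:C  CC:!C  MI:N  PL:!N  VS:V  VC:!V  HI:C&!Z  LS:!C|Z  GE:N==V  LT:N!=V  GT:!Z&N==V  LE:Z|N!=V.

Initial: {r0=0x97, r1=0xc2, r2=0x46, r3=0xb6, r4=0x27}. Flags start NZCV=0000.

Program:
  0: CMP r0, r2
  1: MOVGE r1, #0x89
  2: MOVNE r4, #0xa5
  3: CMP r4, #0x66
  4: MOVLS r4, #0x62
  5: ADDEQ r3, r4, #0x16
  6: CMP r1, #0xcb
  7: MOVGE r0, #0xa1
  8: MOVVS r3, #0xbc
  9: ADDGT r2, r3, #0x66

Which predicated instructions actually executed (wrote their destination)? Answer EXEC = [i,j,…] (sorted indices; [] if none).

EXEC = [2]

0: ✓ CMP  NZCV=0011
1: · MOVGE
2: ✓ MOVNE  r4←0xa5
3: ✓ CMP  NZCV=0011
4: · MOVLS
5: · ADDEQ
6: ✓ CMP  NZCV=1000
7: · MOVGE
8: · MOVVS
9: · ADDGT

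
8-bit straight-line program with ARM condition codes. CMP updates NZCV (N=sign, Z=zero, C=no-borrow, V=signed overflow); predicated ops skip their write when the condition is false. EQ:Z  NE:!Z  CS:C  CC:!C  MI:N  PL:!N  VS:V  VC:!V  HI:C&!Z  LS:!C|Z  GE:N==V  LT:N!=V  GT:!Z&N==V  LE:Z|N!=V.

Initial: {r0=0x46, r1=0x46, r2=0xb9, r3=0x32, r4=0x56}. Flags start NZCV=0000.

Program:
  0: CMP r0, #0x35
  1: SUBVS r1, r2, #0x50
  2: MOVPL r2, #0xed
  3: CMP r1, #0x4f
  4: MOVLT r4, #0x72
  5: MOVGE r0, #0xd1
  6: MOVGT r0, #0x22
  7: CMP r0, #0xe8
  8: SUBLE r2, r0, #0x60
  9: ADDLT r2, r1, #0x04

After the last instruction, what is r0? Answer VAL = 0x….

0: ✓ CMP  NZCV=0010
1: · SUBVS
2: ✓ MOVPL  r2←0xed
3: ✓ CMP  NZCV=1000
4: ✓ MOVLT  r4←0x72
5: · MOVGE
6: · MOVGT
7: ✓ CMP  NZCV=0000
8: · SUBLE
9: · ADDLT

VAL = 0x46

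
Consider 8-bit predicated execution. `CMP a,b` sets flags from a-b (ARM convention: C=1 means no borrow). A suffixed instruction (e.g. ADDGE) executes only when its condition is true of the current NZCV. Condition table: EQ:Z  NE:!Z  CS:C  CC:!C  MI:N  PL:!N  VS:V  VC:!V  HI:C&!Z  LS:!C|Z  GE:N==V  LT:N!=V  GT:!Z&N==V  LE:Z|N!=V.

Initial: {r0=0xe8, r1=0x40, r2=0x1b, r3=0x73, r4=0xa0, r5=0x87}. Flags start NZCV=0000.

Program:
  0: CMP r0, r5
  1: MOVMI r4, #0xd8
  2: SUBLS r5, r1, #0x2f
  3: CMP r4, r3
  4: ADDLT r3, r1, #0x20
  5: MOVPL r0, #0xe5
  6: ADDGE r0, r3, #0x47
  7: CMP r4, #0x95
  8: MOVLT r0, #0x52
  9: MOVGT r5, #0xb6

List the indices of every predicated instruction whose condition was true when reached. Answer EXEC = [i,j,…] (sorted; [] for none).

[0] flags=0010 → (cmp)
[1] flags=0010 MI?F → skip
[2] flags=0010 LS?F → skip
[3] flags=0011 → (cmp)
[4] flags=0011 LT?T → r3=0x60
[5] flags=0011 PL?T → r0=0xe5
[6] flags=0011 GE?F → skip
[7] flags=0010 → (cmp)
[8] flags=0010 LT?F → skip
[9] flags=0010 GT?T → r5=0xb6

EXEC = [4,5,9]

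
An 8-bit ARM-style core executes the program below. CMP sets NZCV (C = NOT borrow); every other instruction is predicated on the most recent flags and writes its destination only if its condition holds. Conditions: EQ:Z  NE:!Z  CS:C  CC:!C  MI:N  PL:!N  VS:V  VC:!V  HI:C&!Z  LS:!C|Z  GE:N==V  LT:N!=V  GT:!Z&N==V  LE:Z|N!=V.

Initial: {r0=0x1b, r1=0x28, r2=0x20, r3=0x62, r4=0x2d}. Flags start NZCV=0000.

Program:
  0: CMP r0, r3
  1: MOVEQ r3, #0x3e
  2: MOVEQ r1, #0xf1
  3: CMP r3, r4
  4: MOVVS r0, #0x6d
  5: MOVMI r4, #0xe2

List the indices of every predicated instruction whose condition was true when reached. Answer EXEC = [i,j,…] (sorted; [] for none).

EXEC = []

[0] flags=1000 → (cmp)
[1] flags=1000 EQ?F → skip
[2] flags=1000 EQ?F → skip
[3] flags=0010 → (cmp)
[4] flags=0010 VS?F → skip
[5] flags=0010 MI?F → skip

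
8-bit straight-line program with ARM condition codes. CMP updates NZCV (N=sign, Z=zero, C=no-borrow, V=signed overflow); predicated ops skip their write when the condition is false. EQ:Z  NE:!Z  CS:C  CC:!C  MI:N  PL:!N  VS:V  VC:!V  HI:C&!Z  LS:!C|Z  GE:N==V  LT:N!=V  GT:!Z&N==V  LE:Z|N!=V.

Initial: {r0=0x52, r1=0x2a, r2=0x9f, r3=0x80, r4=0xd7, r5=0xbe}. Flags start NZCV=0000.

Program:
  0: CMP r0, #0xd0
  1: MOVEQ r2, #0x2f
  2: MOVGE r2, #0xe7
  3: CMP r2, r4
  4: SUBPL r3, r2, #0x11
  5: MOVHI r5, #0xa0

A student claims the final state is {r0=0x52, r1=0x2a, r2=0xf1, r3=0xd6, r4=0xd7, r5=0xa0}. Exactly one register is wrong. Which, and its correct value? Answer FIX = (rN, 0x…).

FIX = (r2, 0xe7)

[0] flags=1001 → (cmp)
[1] flags=1001 EQ?F → skip
[2] flags=1001 GE?T → r2=0xe7
[3] flags=0010 → (cmp)
[4] flags=0010 PL?T → r3=0xd6
[5] flags=0010 HI?T → r5=0xa0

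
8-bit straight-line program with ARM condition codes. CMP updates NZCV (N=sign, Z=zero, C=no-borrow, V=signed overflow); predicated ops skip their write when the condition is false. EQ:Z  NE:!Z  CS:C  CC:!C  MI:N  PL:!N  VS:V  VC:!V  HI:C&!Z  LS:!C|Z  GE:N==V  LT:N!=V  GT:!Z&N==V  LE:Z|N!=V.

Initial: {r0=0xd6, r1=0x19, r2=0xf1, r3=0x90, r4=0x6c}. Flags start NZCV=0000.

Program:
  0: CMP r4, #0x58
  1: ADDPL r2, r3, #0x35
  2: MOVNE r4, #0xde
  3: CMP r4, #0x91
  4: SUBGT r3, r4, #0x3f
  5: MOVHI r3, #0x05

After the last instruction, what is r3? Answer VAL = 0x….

0: ✓ CMP  NZCV=0010
1: ✓ ADDPL  r2←0xc5
2: ✓ MOVNE  r4←0xde
3: ✓ CMP  NZCV=0010
4: ✓ SUBGT  r3←0x9f
5: ✓ MOVHI  r3←0x05

VAL = 0x05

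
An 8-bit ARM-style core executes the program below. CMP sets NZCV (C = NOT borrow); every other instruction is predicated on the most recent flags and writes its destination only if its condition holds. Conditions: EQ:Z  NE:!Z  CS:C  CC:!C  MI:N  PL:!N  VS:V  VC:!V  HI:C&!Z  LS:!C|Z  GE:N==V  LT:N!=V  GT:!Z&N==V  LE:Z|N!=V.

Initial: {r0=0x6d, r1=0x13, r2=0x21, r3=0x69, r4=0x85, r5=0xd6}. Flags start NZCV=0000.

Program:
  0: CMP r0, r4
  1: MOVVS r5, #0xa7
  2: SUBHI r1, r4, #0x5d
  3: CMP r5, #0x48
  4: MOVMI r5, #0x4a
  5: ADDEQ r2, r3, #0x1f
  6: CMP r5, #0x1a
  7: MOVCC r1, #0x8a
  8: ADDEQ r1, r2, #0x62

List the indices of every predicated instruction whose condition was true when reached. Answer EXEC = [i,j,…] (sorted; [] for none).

EXEC = [1]

[0] flags=1001 → (cmp)
[1] flags=1001 VS?T → r5=0xa7
[2] flags=1001 HI?F → skip
[3] flags=0011 → (cmp)
[4] flags=0011 MI?F → skip
[5] flags=0011 EQ?F → skip
[6] flags=1010 → (cmp)
[7] flags=1010 CC?F → skip
[8] flags=1010 EQ?F → skip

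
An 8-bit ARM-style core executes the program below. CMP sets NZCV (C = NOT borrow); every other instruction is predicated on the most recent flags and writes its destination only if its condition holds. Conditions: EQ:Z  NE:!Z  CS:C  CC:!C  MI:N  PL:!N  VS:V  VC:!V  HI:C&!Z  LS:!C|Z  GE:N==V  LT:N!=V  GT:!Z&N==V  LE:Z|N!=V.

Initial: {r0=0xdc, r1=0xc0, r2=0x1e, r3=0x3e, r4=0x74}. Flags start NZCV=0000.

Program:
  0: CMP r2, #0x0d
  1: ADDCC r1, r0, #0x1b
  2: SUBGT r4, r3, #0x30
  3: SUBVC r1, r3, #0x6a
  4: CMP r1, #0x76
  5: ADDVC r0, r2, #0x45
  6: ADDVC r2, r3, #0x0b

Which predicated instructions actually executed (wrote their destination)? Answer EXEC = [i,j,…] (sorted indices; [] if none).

[0] flags=0010 → (cmp)
[1] flags=0010 CC?F → skip
[2] flags=0010 GT?T → r4=0x0e
[3] flags=0010 VC?T → r1=0xd4
[4] flags=0011 → (cmp)
[5] flags=0011 VC?F → skip
[6] flags=0011 VC?F → skip

EXEC = [2,3]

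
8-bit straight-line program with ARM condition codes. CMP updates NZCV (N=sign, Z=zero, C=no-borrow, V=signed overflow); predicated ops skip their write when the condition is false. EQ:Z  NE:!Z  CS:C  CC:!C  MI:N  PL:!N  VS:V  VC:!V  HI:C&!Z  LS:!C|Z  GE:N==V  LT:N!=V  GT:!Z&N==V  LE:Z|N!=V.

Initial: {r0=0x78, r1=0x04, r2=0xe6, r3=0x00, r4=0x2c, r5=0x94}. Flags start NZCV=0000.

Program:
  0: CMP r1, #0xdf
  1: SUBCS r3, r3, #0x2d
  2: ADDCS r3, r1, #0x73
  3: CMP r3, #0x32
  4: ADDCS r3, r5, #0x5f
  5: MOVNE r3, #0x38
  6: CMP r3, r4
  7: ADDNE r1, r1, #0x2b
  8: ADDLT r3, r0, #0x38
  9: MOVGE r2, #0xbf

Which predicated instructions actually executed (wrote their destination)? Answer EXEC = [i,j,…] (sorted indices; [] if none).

EXEC = [5,7,9]

0: ✓ CMP  NZCV=0000
1: · SUBCS
2: · ADDCS
3: ✓ CMP  NZCV=1000
4: · ADDCS
5: ✓ MOVNE  r3←0x38
6: ✓ CMP  NZCV=0010
7: ✓ ADDNE  r1←0x2f
8: · ADDLT
9: ✓ MOVGE  r2←0xbf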